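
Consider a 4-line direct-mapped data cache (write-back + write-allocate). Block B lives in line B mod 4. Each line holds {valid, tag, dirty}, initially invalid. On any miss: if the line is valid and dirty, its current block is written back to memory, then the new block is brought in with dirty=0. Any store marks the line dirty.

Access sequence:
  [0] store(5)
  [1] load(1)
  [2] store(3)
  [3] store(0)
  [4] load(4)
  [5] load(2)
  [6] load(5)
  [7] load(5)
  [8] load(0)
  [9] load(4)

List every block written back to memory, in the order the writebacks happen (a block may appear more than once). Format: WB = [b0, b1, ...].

WB = [5, 0]

0: W B5 → L1 miss [D]
1: R B1 → L1 miss wb→B5 [-]
2: W B3 → L3 miss [D]
3: W B0 → L0 miss [D]
4: R B4 → L0 miss wb→B0 [-]
5: R B2 → L2 miss [-]
6: R B5 → L1 miss [-]
7: R B5 → L1 hit [-]
8: R B0 → L0 miss [-]
9: R B4 → L0 miss [-]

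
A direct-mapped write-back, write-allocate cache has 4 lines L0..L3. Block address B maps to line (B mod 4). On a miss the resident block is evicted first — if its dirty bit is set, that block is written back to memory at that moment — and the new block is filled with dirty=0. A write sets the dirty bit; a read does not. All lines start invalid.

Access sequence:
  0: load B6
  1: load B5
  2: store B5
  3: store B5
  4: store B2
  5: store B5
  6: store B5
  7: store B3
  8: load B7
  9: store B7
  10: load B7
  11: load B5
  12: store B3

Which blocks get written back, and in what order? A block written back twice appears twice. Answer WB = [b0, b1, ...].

WB = [3, 7]

0: R B6 -> L2 miss  d=-]
1: R B5 -> L1 miss  d=-]
2: W B5 -> L1 hit  d=D]
3: W B5 -> L1 hit  d=D]
4: W B2 -> L2 miss  d=D]
5: W B5 -> L1 hit  d=D]
6: W B5 -> L1 hit  d=D]
7: W B3 -> L3 miss  d=D]
8: R B7 -> L3 miss wb->B3  d=-]
9: W B7 -> L3 hit  d=D]
10: R B7 -> L3 hit  d=D]
11: R B5 -> L1 hit  d=D]
12: W B3 -> L3 miss wb->B7  d=D]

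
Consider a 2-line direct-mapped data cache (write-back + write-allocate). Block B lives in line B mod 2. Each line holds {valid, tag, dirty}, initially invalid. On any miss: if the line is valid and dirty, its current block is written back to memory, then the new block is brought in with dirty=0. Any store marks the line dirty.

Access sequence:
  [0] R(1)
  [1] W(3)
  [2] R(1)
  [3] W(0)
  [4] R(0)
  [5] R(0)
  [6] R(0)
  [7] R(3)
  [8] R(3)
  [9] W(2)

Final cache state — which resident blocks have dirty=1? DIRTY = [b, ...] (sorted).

0: R B1 -> L1 miss  d=-]
1: W B3 -> L1 miss  d=D]
2: R B1 -> L1 miss wb->B3  d=-]
3: W B0 -> L0 miss  d=D]
4: R B0 -> L0 hit  d=D]
5: R B0 -> L0 hit  d=D]
6: R B0 -> L0 hit  d=D]
7: R B3 -> L1 miss  d=-]
8: R B3 -> L1 hit  d=-]
9: W B2 -> L0 miss wb->B0  d=D]

DIRTY = [2]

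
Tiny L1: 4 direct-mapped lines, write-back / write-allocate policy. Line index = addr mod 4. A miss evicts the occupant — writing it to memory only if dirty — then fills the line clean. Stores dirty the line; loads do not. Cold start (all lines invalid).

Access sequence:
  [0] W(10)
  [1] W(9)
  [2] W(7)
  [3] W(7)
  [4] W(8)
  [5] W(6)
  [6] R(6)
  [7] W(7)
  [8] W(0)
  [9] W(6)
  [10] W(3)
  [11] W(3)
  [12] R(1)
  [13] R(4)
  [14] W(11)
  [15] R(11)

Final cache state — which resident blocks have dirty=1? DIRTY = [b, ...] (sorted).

0: W B10 → L2 miss [D]
1: W B9 → L1 miss [D]
2: W B7 → L3 miss [D]
3: W B7 → L3 hit [D]
4: W B8 → L0 miss [D]
5: W B6 → L2 miss wb→B10 [D]
6: R B6 → L2 hit [D]
7: W B7 → L3 hit [D]
8: W B0 → L0 miss wb→B8 [D]
9: W B6 → L2 hit [D]
10: W B3 → L3 miss wb→B7 [D]
11: W B3 → L3 hit [D]
12: R B1 → L1 miss wb→B9 [-]
13: R B4 → L0 miss wb→B0 [-]
14: W B11 → L3 miss wb→B3 [D]
15: R B11 → L3 hit [D]

DIRTY = [6, 11]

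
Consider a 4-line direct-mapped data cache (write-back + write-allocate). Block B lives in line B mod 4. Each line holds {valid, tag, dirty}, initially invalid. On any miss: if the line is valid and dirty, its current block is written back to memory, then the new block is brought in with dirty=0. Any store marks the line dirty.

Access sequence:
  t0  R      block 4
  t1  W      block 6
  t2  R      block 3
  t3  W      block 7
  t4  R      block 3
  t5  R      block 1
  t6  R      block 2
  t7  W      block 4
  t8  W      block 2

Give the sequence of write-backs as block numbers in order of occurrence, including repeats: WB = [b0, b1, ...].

WB = [7, 6]

0: R B4 -> L0 miss  d=-]
1: W B6 -> L2 miss  d=D]
2: R B3 -> L3 miss  d=-]
3: W B7 -> L3 miss  d=D]
4: R B3 -> L3 miss wb->B7  d=-]
5: R B1 -> L1 miss  d=-]
6: R B2 -> L2 miss wb->B6  d=-]
7: W B4 -> L0 hit  d=D]
8: W B2 -> L2 hit  d=D]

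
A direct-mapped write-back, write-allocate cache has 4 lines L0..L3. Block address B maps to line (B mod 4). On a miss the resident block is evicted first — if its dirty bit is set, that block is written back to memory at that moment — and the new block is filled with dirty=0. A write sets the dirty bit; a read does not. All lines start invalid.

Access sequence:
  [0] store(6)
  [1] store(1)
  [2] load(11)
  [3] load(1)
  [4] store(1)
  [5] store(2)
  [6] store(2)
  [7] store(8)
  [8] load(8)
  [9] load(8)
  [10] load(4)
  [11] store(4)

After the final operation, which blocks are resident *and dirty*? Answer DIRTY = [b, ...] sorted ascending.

0: W B6 → L2 miss [D]
1: W B1 → L1 miss [D]
2: R B11 → L3 miss [-]
3: R B1 → L1 hit [D]
4: W B1 → L1 hit [D]
5: W B2 → L2 miss wb→B6 [D]
6: W B2 → L2 hit [D]
7: W B8 → L0 miss [D]
8: R B8 → L0 hit [D]
9: R B8 → L0 hit [D]
10: R B4 → L0 miss wb→B8 [-]
11: W B4 → L0 hit [D]

DIRTY = [1, 2, 4]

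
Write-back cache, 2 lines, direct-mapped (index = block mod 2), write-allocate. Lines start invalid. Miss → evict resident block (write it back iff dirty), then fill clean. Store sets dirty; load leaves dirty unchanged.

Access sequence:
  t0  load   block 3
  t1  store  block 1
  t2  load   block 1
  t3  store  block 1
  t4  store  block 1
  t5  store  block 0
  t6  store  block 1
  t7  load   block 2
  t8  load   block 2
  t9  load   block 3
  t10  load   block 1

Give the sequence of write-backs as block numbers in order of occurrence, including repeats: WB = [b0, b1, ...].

  0 | R B3 → L1 miss [-]
  1 | W B1 → L1 miss [D]
  2 | R B1 → L1 hit [D]
  3 | W B1 → L1 hit [D]
  4 | W B1 → L1 hit [D]
  5 | W B0 → L0 miss [D]
  6 | W B1 → L1 hit [D]
  7 | R B2 → L0 miss wb→B0 [-]
  8 | R B2 → L0 hit [-]
  9 | R B3 → L1 miss wb→B1 [-]
  10 | R B1 → L1 miss [-]

WB = [0, 1]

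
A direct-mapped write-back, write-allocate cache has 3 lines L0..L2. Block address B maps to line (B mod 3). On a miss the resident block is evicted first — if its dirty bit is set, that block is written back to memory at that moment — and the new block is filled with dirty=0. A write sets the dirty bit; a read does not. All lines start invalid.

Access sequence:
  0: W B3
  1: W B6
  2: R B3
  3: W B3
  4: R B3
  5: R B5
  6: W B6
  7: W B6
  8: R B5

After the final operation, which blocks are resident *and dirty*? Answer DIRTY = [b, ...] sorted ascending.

0: W B3 → L0 miss [D]
1: W B6 → L0 miss wb→B3 [D]
2: R B3 → L0 miss wb→B6 [-]
3: W B3 → L0 hit [D]
4: R B3 → L0 hit [D]
5: R B5 → L2 miss [-]
6: W B6 → L0 miss wb→B3 [D]
7: W B6 → L0 hit [D]
8: R B5 → L2 hit [-]

DIRTY = [6]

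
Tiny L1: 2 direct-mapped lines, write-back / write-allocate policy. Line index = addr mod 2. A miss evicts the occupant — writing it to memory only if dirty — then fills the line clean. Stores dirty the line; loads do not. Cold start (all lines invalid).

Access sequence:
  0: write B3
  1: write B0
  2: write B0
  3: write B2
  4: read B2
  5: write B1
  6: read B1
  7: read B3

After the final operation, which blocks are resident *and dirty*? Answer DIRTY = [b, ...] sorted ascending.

DIRTY = [2]

0: W B3 → L1 miss [D]
1: W B0 → L0 miss [D]
2: W B0 → L0 hit [D]
3: W B2 → L0 miss wb→B0 [D]
4: R B2 → L0 hit [D]
5: W B1 → L1 miss wb→B3 [D]
6: R B1 → L1 hit [D]
7: R B3 → L1 miss wb→B1 [-]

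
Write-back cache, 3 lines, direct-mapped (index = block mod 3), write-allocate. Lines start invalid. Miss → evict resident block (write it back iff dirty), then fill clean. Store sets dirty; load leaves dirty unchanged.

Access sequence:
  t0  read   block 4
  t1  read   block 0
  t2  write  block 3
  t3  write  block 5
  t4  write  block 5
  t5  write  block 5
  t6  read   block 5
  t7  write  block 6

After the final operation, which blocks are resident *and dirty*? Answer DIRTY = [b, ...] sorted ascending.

  0 | R B4 → L1 miss [-]
  1 | R B0 → L0 miss [-]
  2 | W B3 → L0 miss [D]
  3 | W B5 → L2 miss [D]
  4 | W B5 → L2 hit [D]
  5 | W B5 → L2 hit [D]
  6 | R B5 → L2 hit [D]
  7 | W B6 → L0 miss wb→B3 [D]

DIRTY = [5, 6]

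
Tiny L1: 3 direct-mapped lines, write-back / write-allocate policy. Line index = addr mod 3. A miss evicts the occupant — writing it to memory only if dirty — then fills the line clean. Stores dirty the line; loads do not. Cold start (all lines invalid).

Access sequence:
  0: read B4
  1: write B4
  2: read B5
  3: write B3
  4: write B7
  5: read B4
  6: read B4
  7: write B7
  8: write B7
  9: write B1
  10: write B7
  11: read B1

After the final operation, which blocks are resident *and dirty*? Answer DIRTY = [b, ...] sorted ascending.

DIRTY = [3]

0: R B4 -> L1 miss  d=-]
1: W B4 -> L1 hit  d=D]
2: R B5 -> L2 miss  d=-]
3: W B3 -> L0 miss  d=D]
4: W B7 -> L1 miss wb->B4  d=D]
5: R B4 -> L1 miss wb->B7  d=-]
6: R B4 -> L1 hit  d=-]
7: W B7 -> L1 miss  d=D]
8: W B7 -> L1 hit  d=D]
9: W B1 -> L1 miss wb->B7  d=D]
10: W B7 -> L1 miss wb->B1  d=D]
11: R B1 -> L1 miss wb->B7  d=-]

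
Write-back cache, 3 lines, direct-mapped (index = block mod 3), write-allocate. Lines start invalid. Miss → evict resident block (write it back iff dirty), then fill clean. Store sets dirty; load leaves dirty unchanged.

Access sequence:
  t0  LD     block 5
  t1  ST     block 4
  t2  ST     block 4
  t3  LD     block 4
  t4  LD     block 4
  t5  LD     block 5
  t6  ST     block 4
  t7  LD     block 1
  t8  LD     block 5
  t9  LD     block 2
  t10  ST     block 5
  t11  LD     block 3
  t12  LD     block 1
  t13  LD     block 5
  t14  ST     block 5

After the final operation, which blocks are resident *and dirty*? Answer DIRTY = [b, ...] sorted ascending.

  0 | R B5 → L2 miss [-]
  1 | W B4 → L1 miss [D]
  2 | W B4 → L1 hit [D]
  3 | R B4 → L1 hit [D]
  4 | R B4 → L1 hit [D]
  5 | R B5 → L2 hit [-]
  6 | W B4 → L1 hit [D]
  7 | R B1 → L1 miss wb→B4 [-]
  8 | R B5 → L2 hit [-]
  9 | R B2 → L2 miss [-]
  10 | W B5 → L2 miss [D]
  11 | R B3 → L0 miss [-]
  12 | R B1 → L1 hit [-]
  13 | R B5 → L2 hit [D]
  14 | W B5 → L2 hit [D]

DIRTY = [5]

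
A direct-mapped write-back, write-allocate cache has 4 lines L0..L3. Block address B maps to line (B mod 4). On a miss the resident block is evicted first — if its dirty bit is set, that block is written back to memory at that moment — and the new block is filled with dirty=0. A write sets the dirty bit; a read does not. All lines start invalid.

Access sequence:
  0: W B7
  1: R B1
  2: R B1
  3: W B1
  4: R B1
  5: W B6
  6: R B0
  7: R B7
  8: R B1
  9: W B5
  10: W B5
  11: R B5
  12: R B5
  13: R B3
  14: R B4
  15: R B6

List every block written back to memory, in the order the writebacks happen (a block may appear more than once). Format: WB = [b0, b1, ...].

WB = [1, 7]

0: W B7 -> L3 miss  d=D]
1: R B1 -> L1 miss  d=-]
2: R B1 -> L1 hit  d=-]
3: W B1 -> L1 hit  d=D]
4: R B1 -> L1 hit  d=D]
5: W B6 -> L2 miss  d=D]
6: R B0 -> L0 miss  d=-]
7: R B7 -> L3 hit  d=D]
8: R B1 -> L1 hit  d=D]
9: W B5 -> L1 miss wb->B1  d=D]
10: W B5 -> L1 hit  d=D]
11: R B5 -> L1 hit  d=D]
12: R B5 -> L1 hit  d=D]
13: R B3 -> L3 miss wb->B7  d=-]
14: R B4 -> L0 miss  d=-]
15: R B6 -> L2 hit  d=D]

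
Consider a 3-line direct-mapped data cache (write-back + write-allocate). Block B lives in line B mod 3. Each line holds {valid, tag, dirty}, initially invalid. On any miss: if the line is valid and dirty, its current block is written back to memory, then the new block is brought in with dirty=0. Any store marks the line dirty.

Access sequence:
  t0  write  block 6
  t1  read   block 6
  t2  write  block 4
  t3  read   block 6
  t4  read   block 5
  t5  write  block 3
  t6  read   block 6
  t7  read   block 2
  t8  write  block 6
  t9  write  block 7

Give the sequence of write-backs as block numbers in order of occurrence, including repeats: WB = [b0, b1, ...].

WB = [6, 3, 4]

0: W B6 → L0 miss [D]
1: R B6 → L0 hit [D]
2: W B4 → L1 miss [D]
3: R B6 → L0 hit [D]
4: R B5 → L2 miss [-]
5: W B3 → L0 miss wb→B6 [D]
6: R B6 → L0 miss wb→B3 [-]
7: R B2 → L2 miss [-]
8: W B6 → L0 hit [D]
9: W B7 → L1 miss wb→B4 [D]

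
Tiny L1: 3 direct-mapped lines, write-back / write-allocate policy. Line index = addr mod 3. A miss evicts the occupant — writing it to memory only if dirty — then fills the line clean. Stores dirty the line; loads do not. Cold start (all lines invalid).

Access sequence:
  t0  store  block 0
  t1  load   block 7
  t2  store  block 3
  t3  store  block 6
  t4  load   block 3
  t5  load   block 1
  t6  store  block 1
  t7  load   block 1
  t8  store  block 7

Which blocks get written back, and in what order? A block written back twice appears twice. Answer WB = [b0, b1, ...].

WB = [0, 3, 6, 1]

  0 | W B0 → L0 miss [D]
  1 | R B7 → L1 miss [-]
  2 | W B3 → L0 miss wb→B0 [D]
  3 | W B6 → L0 miss wb→B3 [D]
  4 | R B3 → L0 miss wb→B6 [-]
  5 | R B1 → L1 miss [-]
  6 | W B1 → L1 hit [D]
  7 | R B1 → L1 hit [D]
  8 | W B7 → L1 miss wb→B1 [D]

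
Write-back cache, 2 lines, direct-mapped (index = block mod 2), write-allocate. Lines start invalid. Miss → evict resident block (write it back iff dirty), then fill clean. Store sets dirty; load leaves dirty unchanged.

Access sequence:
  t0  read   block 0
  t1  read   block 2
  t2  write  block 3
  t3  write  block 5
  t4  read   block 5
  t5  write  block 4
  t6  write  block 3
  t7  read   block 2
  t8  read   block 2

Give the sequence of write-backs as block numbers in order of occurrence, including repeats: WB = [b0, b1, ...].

  0 | R B0 → L0 miss [-]
  1 | R B2 → L0 miss [-]
  2 | W B3 → L1 miss [D]
  3 | W B5 → L1 miss wb→B3 [D]
  4 | R B5 → L1 hit [D]
  5 | W B4 → L0 miss [D]
  6 | W B3 → L1 miss wb→B5 [D]
  7 | R B2 → L0 miss wb→B4 [-]
  8 | R B2 → L0 hit [-]

WB = [3, 5, 4]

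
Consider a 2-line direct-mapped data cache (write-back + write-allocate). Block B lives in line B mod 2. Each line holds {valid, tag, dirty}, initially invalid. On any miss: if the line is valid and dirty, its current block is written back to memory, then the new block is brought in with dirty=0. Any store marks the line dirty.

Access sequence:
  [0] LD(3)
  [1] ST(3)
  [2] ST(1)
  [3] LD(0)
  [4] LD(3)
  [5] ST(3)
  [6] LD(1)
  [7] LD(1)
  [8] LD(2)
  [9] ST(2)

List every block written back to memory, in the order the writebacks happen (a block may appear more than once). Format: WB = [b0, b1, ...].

  0 | R B3 → L1 miss [-]
  1 | W B3 → L1 hit [D]
  2 | W B1 → L1 miss wb→B3 [D]
  3 | R B0 → L0 miss [-]
  4 | R B3 → L1 miss wb→B1 [-]
  5 | W B3 → L1 hit [D]
  6 | R B1 → L1 miss wb→B3 [-]
  7 | R B1 → L1 hit [-]
  8 | R B2 → L0 miss [-]
  9 | W B2 → L0 hit [D]

WB = [3, 1, 3]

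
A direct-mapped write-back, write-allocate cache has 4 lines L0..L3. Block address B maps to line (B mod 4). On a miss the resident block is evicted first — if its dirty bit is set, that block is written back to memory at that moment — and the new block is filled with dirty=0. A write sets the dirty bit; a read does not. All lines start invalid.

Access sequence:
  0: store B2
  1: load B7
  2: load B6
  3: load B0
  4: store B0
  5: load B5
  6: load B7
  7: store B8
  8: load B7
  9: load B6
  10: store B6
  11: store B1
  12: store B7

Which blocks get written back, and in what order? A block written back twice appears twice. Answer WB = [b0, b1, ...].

  0 | W B2 → L2 miss [D]
  1 | R B7 → L3 miss [-]
  2 | R B6 → L2 miss wb→B2 [-]
  3 | R B0 → L0 miss [-]
  4 | W B0 → L0 hit [D]
  5 | R B5 → L1 miss [-]
  6 | R B7 → L3 hit [-]
  7 | W B8 → L0 miss wb→B0 [D]
  8 | R B7 → L3 hit [-]
  9 | R B6 → L2 hit [-]
  10 | W B6 → L2 hit [D]
  11 | W B1 → L1 miss [D]
  12 | W B7 → L3 hit [D]

WB = [2, 0]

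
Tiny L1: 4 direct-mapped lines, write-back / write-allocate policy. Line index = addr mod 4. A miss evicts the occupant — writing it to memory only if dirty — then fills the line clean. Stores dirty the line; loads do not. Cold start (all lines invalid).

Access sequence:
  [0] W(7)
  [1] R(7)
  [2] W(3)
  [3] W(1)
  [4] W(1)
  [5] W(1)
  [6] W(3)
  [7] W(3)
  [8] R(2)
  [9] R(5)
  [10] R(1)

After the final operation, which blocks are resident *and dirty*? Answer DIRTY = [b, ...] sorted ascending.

0: W B7 → L3 miss [D]
1: R B7 → L3 hit [D]
2: W B3 → L3 miss wb→B7 [D]
3: W B1 → L1 miss [D]
4: W B1 → L1 hit [D]
5: W B1 → L1 hit [D]
6: W B3 → L3 hit [D]
7: W B3 → L3 hit [D]
8: R B2 → L2 miss [-]
9: R B5 → L1 miss wb→B1 [-]
10: R B1 → L1 miss [-]

DIRTY = [3]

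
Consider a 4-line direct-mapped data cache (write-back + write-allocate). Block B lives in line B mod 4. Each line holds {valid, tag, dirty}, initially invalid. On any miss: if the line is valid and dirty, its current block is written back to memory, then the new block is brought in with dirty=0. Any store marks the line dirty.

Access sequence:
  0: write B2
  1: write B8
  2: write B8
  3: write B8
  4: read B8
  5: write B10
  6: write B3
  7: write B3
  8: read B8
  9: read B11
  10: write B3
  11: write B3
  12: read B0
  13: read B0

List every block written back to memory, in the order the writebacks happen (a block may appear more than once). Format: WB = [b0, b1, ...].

WB = [2, 3, 8]

0: W B2 -> L2 miss  d=D]
1: W B8 -> L0 miss  d=D]
2: W B8 -> L0 hit  d=D]
3: W B8 -> L0 hit  d=D]
4: R B8 -> L0 hit  d=D]
5: W B10 -> L2 miss wb->B2  d=D]
6: W B3 -> L3 miss  d=D]
7: W B3 -> L3 hit  d=D]
8: R B8 -> L0 hit  d=D]
9: R B11 -> L3 miss wb->B3  d=-]
10: W B3 -> L3 miss  d=D]
11: W B3 -> L3 hit  d=D]
12: R B0 -> L0 miss wb->B8  d=-]
13: R B0 -> L0 hit  d=-]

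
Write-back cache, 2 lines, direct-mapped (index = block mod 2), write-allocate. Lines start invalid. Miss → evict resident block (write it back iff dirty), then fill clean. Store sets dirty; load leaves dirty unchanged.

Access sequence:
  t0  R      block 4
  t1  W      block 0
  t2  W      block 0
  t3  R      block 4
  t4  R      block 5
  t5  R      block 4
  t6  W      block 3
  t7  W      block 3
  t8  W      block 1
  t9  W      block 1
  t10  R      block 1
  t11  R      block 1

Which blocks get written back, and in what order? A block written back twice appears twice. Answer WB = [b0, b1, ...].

WB = [0, 3]

  0 | R B4 → L0 miss [-]
  1 | W B0 → L0 miss [D]
  2 | W B0 → L0 hit [D]
  3 | R B4 → L0 miss wb→B0 [-]
  4 | R B5 → L1 miss [-]
  5 | R B4 → L0 hit [-]
  6 | W B3 → L1 miss [D]
  7 | W B3 → L1 hit [D]
  8 | W B1 → L1 miss wb→B3 [D]
  9 | W B1 → L1 hit [D]
  10 | R B1 → L1 hit [D]
  11 | R B1 → L1 hit [D]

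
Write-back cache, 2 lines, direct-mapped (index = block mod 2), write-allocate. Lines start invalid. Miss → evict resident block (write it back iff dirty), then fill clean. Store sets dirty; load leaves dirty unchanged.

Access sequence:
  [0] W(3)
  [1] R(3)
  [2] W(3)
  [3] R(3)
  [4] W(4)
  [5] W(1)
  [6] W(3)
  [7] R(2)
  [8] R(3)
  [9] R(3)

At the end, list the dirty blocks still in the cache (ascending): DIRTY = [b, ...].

0: W B3 → L1 miss [D]
1: R B3 → L1 hit [D]
2: W B3 → L1 hit [D]
3: R B3 → L1 hit [D]
4: W B4 → L0 miss [D]
5: W B1 → L1 miss wb→B3 [D]
6: W B3 → L1 miss wb→B1 [D]
7: R B2 → L0 miss wb→B4 [-]
8: R B3 → L1 hit [D]
9: R B3 → L1 hit [D]

DIRTY = [3]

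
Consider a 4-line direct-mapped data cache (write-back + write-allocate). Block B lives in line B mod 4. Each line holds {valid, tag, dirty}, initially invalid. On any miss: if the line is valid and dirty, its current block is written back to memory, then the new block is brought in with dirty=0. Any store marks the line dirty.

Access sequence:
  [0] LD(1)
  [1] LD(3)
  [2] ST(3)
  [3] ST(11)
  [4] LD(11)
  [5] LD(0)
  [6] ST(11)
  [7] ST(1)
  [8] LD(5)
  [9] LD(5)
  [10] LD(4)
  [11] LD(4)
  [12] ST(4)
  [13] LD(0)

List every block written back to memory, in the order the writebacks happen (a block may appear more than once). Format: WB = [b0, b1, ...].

WB = [3, 1, 4]

0: R B1 -> L1 miss  d=-]
1: R B3 -> L3 miss  d=-]
2: W B3 -> L3 hit  d=D]
3: W B11 -> L3 miss wb->B3  d=D]
4: R B11 -> L3 hit  d=D]
5: R B0 -> L0 miss  d=-]
6: W B11 -> L3 hit  d=D]
7: W B1 -> L1 hit  d=D]
8: R B5 -> L1 miss wb->B1  d=-]
9: R B5 -> L1 hit  d=-]
10: R B4 -> L0 miss  d=-]
11: R B4 -> L0 hit  d=-]
12: W B4 -> L0 hit  d=D]
13: R B0 -> L0 miss wb->B4  d=-]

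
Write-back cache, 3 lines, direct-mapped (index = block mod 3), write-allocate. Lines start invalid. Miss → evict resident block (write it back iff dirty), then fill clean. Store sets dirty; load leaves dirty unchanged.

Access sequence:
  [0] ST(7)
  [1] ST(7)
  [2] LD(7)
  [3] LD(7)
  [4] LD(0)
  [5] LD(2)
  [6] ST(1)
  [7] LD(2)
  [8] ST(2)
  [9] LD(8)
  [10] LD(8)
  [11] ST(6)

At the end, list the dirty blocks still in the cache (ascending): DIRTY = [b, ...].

  0 | W B7 → L1 miss [D]
  1 | W B7 → L1 hit [D]
  2 | R B7 → L1 hit [D]
  3 | R B7 → L1 hit [D]
  4 | R B0 → L0 miss [-]
  5 | R B2 → L2 miss [-]
  6 | W B1 → L1 miss wb→B7 [D]
  7 | R B2 → L2 hit [-]
  8 | W B2 → L2 hit [D]
  9 | R B8 → L2 miss wb→B2 [-]
  10 | R B8 → L2 hit [-]
  11 | W B6 → L0 miss [D]

DIRTY = [1, 6]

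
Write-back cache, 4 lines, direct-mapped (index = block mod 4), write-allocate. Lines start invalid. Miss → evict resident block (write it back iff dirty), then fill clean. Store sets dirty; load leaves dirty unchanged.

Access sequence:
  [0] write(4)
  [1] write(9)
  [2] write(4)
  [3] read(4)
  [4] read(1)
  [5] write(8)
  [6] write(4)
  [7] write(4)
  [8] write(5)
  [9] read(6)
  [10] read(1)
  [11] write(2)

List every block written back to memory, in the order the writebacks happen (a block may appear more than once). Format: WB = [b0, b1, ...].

WB = [9, 4, 8, 5]

0: W B4 → L0 miss [D]
1: W B9 → L1 miss [D]
2: W B4 → L0 hit [D]
3: R B4 → L0 hit [D]
4: R B1 → L1 miss wb→B9 [-]
5: W B8 → L0 miss wb→B4 [D]
6: W B4 → L0 miss wb→B8 [D]
7: W B4 → L0 hit [D]
8: W B5 → L1 miss [D]
9: R B6 → L2 miss [-]
10: R B1 → L1 miss wb→B5 [-]
11: W B2 → L2 miss [D]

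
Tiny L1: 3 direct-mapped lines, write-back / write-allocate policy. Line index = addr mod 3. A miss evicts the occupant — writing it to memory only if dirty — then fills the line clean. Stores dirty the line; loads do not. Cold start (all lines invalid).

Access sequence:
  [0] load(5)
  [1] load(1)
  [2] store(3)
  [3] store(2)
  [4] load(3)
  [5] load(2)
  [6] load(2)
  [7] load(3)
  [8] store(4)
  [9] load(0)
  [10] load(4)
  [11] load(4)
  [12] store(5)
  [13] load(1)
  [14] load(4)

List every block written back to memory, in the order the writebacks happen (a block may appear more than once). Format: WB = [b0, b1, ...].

WB = [3, 2, 4]

  0 | R B5 → L2 miss [-]
  1 | R B1 → L1 miss [-]
  2 | W B3 → L0 miss [D]
  3 | W B2 → L2 miss [D]
  4 | R B3 → L0 hit [D]
  5 | R B2 → L2 hit [D]
  6 | R B2 → L2 hit [D]
  7 | R B3 → L0 hit [D]
  8 | W B4 → L1 miss [D]
  9 | R B0 → L0 miss wb→B3 [-]
  10 | R B4 → L1 hit [D]
  11 | R B4 → L1 hit [D]
  12 | W B5 → L2 miss wb→B2 [D]
  13 | R B1 → L1 miss wb→B4 [-]
  14 | R B4 → L1 miss [-]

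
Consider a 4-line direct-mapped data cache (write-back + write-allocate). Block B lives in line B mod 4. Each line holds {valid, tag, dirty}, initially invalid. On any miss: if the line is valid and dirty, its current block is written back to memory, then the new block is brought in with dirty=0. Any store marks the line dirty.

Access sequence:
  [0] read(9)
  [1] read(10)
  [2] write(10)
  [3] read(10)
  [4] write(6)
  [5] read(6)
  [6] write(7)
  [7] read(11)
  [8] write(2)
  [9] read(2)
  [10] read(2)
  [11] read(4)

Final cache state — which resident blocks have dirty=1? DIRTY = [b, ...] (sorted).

DIRTY = [2]

0: R B9 -> L1 miss  d=-]
1: R B10 -> L2 miss  d=-]
2: W B10 -> L2 hit  d=D]
3: R B10 -> L2 hit  d=D]
4: W B6 -> L2 miss wb->B10  d=D]
5: R B6 -> L2 hit  d=D]
6: W B7 -> L3 miss  d=D]
7: R B11 -> L3 miss wb->B7  d=-]
8: W B2 -> L2 miss wb->B6  d=D]
9: R B2 -> L2 hit  d=D]
10: R B2 -> L2 hit  d=D]
11: R B4 -> L0 miss  d=-]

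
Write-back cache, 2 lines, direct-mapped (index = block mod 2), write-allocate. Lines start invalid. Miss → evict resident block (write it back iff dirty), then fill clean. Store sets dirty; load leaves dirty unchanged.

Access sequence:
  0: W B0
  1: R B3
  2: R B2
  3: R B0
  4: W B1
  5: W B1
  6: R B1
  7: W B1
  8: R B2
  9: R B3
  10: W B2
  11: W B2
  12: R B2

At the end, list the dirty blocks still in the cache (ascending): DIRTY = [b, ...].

DIRTY = [2]

0: W B0 -> L0 miss  d=D]
1: R B3 -> L1 miss  d=-]
2: R B2 -> L0 miss wb->B0  d=-]
3: R B0 -> L0 miss  d=-]
4: W B1 -> L1 miss  d=D]
5: W B1 -> L1 hit  d=D]
6: R B1 -> L1 hit  d=D]
7: W B1 -> L1 hit  d=D]
8: R B2 -> L0 miss  d=-]
9: R B3 -> L1 miss wb->B1  d=-]
10: W B2 -> L0 hit  d=D]
11: W B2 -> L0 hit  d=D]
12: R B2 -> L0 hit  d=D]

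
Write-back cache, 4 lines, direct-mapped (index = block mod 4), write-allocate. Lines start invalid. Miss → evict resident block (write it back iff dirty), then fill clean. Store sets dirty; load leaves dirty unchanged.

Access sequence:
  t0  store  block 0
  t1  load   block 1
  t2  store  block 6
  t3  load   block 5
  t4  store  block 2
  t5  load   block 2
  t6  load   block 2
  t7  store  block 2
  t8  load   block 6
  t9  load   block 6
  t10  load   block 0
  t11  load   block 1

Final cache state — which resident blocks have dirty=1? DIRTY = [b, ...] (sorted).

DIRTY = [0]

0: W B0 → L0 miss [D]
1: R B1 → L1 miss [-]
2: W B6 → L2 miss [D]
3: R B5 → L1 miss [-]
4: W B2 → L2 miss wb→B6 [D]
5: R B2 → L2 hit [D]
6: R B2 → L2 hit [D]
7: W B2 → L2 hit [D]
8: R B6 → L2 miss wb→B2 [-]
9: R B6 → L2 hit [-]
10: R B0 → L0 hit [D]
11: R B1 → L1 miss [-]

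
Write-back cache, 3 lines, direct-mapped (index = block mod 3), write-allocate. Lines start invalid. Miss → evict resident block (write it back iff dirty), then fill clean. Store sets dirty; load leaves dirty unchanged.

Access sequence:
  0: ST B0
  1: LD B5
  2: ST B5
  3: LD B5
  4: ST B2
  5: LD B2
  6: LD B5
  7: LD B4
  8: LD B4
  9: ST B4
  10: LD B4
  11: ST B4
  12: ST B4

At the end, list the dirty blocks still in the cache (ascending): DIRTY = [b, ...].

0: W B0 -> L0 miss  d=D]
1: R B5 -> L2 miss  d=-]
2: W B5 -> L2 hit  d=D]
3: R B5 -> L2 hit  d=D]
4: W B2 -> L2 miss wb->B5  d=D]
5: R B2 -> L2 hit  d=D]
6: R B5 -> L2 miss wb->B2  d=-]
7: R B4 -> L1 miss  d=-]
8: R B4 -> L1 hit  d=-]
9: W B4 -> L1 hit  d=D]
10: R B4 -> L1 hit  d=D]
11: W B4 -> L1 hit  d=D]
12: W B4 -> L1 hit  d=D]

DIRTY = [0, 4]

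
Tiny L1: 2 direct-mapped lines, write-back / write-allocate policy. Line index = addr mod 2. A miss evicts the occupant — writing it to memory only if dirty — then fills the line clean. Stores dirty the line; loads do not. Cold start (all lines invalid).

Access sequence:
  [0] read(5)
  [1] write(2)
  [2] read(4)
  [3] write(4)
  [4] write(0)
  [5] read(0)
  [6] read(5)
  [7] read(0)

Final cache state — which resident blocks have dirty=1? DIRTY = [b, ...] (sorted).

0: R B5 → L1 miss [-]
1: W B2 → L0 miss [D]
2: R B4 → L0 miss wb→B2 [-]
3: W B4 → L0 hit [D]
4: W B0 → L0 miss wb→B4 [D]
5: R B0 → L0 hit [D]
6: R B5 → L1 hit [-]
7: R B0 → L0 hit [D]

DIRTY = [0]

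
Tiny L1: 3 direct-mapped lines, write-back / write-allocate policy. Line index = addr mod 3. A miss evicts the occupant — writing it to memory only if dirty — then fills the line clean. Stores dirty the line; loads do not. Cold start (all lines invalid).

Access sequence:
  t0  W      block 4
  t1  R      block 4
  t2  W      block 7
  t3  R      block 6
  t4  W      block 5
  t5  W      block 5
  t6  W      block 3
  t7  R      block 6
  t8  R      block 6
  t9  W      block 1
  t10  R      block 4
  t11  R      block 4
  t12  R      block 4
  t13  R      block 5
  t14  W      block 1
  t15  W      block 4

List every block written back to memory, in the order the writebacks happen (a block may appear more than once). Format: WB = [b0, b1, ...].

WB = [4, 3, 7, 1, 1]

0: W B4 → L1 miss [D]
1: R B4 → L1 hit [D]
2: W B7 → L1 miss wb→B4 [D]
3: R B6 → L0 miss [-]
4: W B5 → L2 miss [D]
5: W B5 → L2 hit [D]
6: W B3 → L0 miss [D]
7: R B6 → L0 miss wb→B3 [-]
8: R B6 → L0 hit [-]
9: W B1 → L1 miss wb→B7 [D]
10: R B4 → L1 miss wb→B1 [-]
11: R B4 → L1 hit [-]
12: R B4 → L1 hit [-]
13: R B5 → L2 hit [D]
14: W B1 → L1 miss [D]
15: W B4 → L1 miss wb→B1 [D]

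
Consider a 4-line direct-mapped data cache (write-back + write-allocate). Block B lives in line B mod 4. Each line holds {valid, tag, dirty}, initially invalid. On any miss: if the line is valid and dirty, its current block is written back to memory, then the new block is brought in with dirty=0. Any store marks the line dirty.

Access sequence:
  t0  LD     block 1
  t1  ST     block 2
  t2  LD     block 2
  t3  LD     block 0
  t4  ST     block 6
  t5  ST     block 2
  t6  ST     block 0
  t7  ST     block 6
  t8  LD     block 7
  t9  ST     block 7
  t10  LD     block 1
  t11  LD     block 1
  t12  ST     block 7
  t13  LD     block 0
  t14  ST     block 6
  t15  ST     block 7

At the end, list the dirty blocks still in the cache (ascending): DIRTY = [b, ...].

DIRTY = [0, 6, 7]

0: R B1 → L1 miss [-]
1: W B2 → L2 miss [D]
2: R B2 → L2 hit [D]
3: R B0 → L0 miss [-]
4: W B6 → L2 miss wb→B2 [D]
5: W B2 → L2 miss wb→B6 [D]
6: W B0 → L0 hit [D]
7: W B6 → L2 miss wb→B2 [D]
8: R B7 → L3 miss [-]
9: W B7 → L3 hit [D]
10: R B1 → L1 hit [-]
11: R B1 → L1 hit [-]
12: W B7 → L3 hit [D]
13: R B0 → L0 hit [D]
14: W B6 → L2 hit [D]
15: W B7 → L3 hit [D]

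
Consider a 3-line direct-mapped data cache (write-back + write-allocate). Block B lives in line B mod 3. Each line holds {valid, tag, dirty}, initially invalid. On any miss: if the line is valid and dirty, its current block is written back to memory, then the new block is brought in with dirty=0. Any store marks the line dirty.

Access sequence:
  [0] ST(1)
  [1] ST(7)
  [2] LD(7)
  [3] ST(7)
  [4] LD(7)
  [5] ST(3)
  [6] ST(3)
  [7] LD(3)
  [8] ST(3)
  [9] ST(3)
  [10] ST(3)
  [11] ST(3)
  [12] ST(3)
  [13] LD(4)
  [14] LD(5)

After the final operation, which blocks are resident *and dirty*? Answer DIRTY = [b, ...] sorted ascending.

DIRTY = [3]

0: W B1 → L1 miss [D]
1: W B7 → L1 miss wb→B1 [D]
2: R B7 → L1 hit [D]
3: W B7 → L1 hit [D]
4: R B7 → L1 hit [D]
5: W B3 → L0 miss [D]
6: W B3 → L0 hit [D]
7: R B3 → L0 hit [D]
8: W B3 → L0 hit [D]
9: W B3 → L0 hit [D]
10: W B3 → L0 hit [D]
11: W B3 → L0 hit [D]
12: W B3 → L0 hit [D]
13: R B4 → L1 miss wb→B7 [-]
14: R B5 → L2 miss [-]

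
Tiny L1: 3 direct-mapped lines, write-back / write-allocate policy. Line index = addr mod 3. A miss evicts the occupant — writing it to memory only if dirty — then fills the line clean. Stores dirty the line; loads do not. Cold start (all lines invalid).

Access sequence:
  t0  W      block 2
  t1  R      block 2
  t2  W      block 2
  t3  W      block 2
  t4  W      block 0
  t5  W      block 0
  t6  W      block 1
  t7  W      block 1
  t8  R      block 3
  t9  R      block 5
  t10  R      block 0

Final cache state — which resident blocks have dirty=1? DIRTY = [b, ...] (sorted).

DIRTY = [1]

0: W B2 → L2 miss [D]
1: R B2 → L2 hit [D]
2: W B2 → L2 hit [D]
3: W B2 → L2 hit [D]
4: W B0 → L0 miss [D]
5: W B0 → L0 hit [D]
6: W B1 → L1 miss [D]
7: W B1 → L1 hit [D]
8: R B3 → L0 miss wb→B0 [-]
9: R B5 → L2 miss wb→B2 [-]
10: R B0 → L0 miss [-]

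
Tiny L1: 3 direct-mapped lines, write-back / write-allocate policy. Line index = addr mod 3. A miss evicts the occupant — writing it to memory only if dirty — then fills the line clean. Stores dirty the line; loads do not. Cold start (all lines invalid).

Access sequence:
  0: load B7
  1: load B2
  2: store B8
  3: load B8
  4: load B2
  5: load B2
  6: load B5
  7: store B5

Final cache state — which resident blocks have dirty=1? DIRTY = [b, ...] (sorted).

0: R B7 -> L1 miss  d=-]
1: R B2 -> L2 miss  d=-]
2: W B8 -> L2 miss  d=D]
3: R B8 -> L2 hit  d=D]
4: R B2 -> L2 miss wb->B8  d=-]
5: R B2 -> L2 hit  d=-]
6: R B5 -> L2 miss  d=-]
7: W B5 -> L2 hit  d=D]

DIRTY = [5]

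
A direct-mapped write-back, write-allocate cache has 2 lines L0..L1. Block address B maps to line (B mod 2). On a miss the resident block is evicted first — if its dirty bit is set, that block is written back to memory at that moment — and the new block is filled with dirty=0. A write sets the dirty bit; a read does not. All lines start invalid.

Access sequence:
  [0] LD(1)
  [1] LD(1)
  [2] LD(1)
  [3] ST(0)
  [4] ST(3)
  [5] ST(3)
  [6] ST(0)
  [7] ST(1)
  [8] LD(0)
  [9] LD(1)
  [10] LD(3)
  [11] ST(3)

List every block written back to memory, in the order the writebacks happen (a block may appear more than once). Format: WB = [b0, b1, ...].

WB = [3, 1]

  0 | R B1 → L1 miss [-]
  1 | R B1 → L1 hit [-]
  2 | R B1 → L1 hit [-]
  3 | W B0 → L0 miss [D]
  4 | W B3 → L1 miss [D]
  5 | W B3 → L1 hit [D]
  6 | W B0 → L0 hit [D]
  7 | W B1 → L1 miss wb→B3 [D]
  8 | R B0 → L0 hit [D]
  9 | R B1 → L1 hit [D]
  10 | R B3 → L1 miss wb→B1 [-]
  11 | W B3 → L1 hit [D]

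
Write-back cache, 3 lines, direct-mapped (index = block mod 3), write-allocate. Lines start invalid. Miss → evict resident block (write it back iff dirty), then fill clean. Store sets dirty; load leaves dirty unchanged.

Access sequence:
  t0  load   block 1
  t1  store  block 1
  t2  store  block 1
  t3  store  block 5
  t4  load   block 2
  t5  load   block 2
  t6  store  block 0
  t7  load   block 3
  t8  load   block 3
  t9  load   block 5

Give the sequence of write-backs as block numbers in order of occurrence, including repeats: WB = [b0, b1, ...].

  0 | R B1 → L1 miss [-]
  1 | W B1 → L1 hit [D]
  2 | W B1 → L1 hit [D]
  3 | W B5 → L2 miss [D]
  4 | R B2 → L2 miss wb→B5 [-]
  5 | R B2 → L2 hit [-]
  6 | W B0 → L0 miss [D]
  7 | R B3 → L0 miss wb→B0 [-]
  8 | R B3 → L0 hit [-]
  9 | R B5 → L2 miss [-]

WB = [5, 0]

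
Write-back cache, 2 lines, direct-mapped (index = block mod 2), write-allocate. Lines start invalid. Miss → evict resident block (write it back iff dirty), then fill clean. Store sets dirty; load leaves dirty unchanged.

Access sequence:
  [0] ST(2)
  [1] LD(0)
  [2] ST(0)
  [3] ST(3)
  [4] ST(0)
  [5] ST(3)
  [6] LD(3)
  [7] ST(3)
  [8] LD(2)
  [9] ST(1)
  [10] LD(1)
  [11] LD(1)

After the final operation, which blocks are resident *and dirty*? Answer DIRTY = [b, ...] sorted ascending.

DIRTY = [1]

  0 | W B2 → L0 miss [D]
  1 | R B0 → L0 miss wb→B2 [-]
  2 | W B0 → L0 hit [D]
  3 | W B3 → L1 miss [D]
  4 | W B0 → L0 hit [D]
  5 | W B3 → L1 hit [D]
  6 | R B3 → L1 hit [D]
  7 | W B3 → L1 hit [D]
  8 | R B2 → L0 miss wb→B0 [-]
  9 | W B1 → L1 miss wb→B3 [D]
  10 | R B1 → L1 hit [D]
  11 | R B1 → L1 hit [D]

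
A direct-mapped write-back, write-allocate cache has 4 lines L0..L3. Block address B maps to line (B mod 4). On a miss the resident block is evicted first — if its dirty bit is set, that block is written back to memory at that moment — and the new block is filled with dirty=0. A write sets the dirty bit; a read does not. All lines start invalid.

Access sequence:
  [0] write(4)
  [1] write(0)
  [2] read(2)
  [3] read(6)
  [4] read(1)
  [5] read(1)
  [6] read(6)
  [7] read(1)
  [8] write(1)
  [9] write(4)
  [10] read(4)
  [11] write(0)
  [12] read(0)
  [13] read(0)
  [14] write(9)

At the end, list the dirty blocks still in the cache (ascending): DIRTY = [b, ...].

DIRTY = [0, 9]

0: W B4 → L0 miss [D]
1: W B0 → L0 miss wb→B4 [D]
2: R B2 → L2 miss [-]
3: R B6 → L2 miss [-]
4: R B1 → L1 miss [-]
5: R B1 → L1 hit [-]
6: R B6 → L2 hit [-]
7: R B1 → L1 hit [-]
8: W B1 → L1 hit [D]
9: W B4 → L0 miss wb→B0 [D]
10: R B4 → L0 hit [D]
11: W B0 → L0 miss wb→B4 [D]
12: R B0 → L0 hit [D]
13: R B0 → L0 hit [D]
14: W B9 → L1 miss wb→B1 [D]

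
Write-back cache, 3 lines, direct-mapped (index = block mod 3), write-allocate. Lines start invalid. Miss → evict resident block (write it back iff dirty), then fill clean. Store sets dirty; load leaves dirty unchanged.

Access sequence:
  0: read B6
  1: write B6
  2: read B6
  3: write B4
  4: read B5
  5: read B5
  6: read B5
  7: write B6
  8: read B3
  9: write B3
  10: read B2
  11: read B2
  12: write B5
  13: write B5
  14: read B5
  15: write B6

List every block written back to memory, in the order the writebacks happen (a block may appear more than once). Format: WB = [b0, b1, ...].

WB = [6, 3]

0: R B6 → L0 miss [-]
1: W B6 → L0 hit [D]
2: R B6 → L0 hit [D]
3: W B4 → L1 miss [D]
4: R B5 → L2 miss [-]
5: R B5 → L2 hit [-]
6: R B5 → L2 hit [-]
7: W B6 → L0 hit [D]
8: R B3 → L0 miss wb→B6 [-]
9: W B3 → L0 hit [D]
10: R B2 → L2 miss [-]
11: R B2 → L2 hit [-]
12: W B5 → L2 miss [D]
13: W B5 → L2 hit [D]
14: R B5 → L2 hit [D]
15: W B6 → L0 miss wb→B3 [D]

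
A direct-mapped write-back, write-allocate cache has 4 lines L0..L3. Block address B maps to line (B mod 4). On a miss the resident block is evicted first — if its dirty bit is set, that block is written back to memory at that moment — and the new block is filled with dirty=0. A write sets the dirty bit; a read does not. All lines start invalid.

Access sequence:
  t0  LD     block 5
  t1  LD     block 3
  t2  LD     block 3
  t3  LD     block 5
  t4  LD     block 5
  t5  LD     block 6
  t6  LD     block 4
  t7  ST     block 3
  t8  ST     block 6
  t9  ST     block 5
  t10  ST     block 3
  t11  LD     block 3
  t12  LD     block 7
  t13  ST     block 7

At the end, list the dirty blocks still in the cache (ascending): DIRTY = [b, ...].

  0 | R B5 → L1 miss [-]
  1 | R B3 → L3 miss [-]
  2 | R B3 → L3 hit [-]
  3 | R B5 → L1 hit [-]
  4 | R B5 → L1 hit [-]
  5 | R B6 → L2 miss [-]
  6 | R B4 → L0 miss [-]
  7 | W B3 → L3 hit [D]
  8 | W B6 → L2 hit [D]
  9 | W B5 → L1 hit [D]
  10 | W B3 → L3 hit [D]
  11 | R B3 → L3 hit [D]
  12 | R B7 → L3 miss wb→B3 [-]
  13 | W B7 → L3 hit [D]

DIRTY = [5, 6, 7]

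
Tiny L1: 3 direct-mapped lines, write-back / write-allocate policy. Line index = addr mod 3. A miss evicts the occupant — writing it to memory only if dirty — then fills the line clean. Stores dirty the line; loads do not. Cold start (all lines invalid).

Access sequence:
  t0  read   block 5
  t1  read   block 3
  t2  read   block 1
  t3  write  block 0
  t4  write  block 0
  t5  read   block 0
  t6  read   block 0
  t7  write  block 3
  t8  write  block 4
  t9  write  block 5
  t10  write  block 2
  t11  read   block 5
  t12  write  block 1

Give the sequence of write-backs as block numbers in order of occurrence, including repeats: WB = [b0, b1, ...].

0: R B5 -> L2 miss  d=-]
1: R B3 -> L0 miss  d=-]
2: R B1 -> L1 miss  d=-]
3: W B0 -> L0 miss  d=D]
4: W B0 -> L0 hit  d=D]
5: R B0 -> L0 hit  d=D]
6: R B0 -> L0 hit  d=D]
7: W B3 -> L0 miss wb->B0  d=D]
8: W B4 -> L1 miss  d=D]
9: W B5 -> L2 hit  d=D]
10: W B2 -> L2 miss wb->B5  d=D]
11: R B5 -> L2 miss wb->B2  d=-]
12: W B1 -> L1 miss wb->B4  d=D]

WB = [0, 5, 2, 4]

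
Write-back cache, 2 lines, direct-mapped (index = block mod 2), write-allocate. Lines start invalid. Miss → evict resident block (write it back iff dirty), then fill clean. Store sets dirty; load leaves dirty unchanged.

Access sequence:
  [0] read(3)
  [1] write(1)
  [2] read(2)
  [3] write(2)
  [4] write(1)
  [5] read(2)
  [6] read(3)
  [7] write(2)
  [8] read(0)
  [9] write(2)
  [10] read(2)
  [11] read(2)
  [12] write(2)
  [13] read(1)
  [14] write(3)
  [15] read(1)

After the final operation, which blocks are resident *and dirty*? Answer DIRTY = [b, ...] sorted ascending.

DIRTY = [2]

  0 | R B3 → L1 miss [-]
  1 | W B1 → L1 miss [D]
  2 | R B2 → L0 miss [-]
  3 | W B2 → L0 hit [D]
  4 | W B1 → L1 hit [D]
  5 | R B2 → L0 hit [D]
  6 | R B3 → L1 miss wb→B1 [-]
  7 | W B2 → L0 hit [D]
  8 | R B0 → L0 miss wb→B2 [-]
  9 | W B2 → L0 miss [D]
  10 | R B2 → L0 hit [D]
  11 | R B2 → L0 hit [D]
  12 | W B2 → L0 hit [D]
  13 | R B1 → L1 miss [-]
  14 | W B3 → L1 miss [D]
  15 | R B1 → L1 miss wb→B3 [-]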